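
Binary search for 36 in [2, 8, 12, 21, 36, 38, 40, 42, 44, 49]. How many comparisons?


Search for 36:
[0,9] mid=4 arr[4]=36
Total: 1 comparisons


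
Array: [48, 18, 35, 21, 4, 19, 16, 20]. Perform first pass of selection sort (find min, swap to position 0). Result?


After one pass: [4, 18, 35, 21, 48, 19, 16, 20]


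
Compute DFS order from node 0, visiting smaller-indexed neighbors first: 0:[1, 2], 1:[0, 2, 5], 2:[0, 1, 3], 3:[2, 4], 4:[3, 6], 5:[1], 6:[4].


DFS stack-based: start with [0]
Visit order: [0, 1, 2, 3, 4, 6, 5]


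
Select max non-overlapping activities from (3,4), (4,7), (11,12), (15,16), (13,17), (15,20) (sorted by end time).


Greedy: pick earliest-ending, then skip overlaps.
Selected (4 activities): [(3, 4), (4, 7), (11, 12), (15, 16)]


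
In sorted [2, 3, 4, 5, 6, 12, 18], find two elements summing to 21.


Two pointers: lo=0, hi=6
Found pair: (3, 18) summing to 21


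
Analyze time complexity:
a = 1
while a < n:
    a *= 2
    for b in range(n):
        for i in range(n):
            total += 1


Per nesting level: O(log n) * O(n) * O(n) = O(n^2 log n)
Complexity: O(n^2 log n)


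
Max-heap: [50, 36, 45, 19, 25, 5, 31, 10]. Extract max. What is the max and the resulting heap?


Max = 50
Replace root with last, heapify down
Resulting heap: [45, 36, 31, 19, 25, 5, 10]


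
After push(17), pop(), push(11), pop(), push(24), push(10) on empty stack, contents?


push(17) -> [17]
pop() returns 17 -> []
push(11) -> [11]
pop() returns 11 -> []
push(24) -> [24]
push(10) -> [24, 10]
Final stack (bottom to top): [24, 10]


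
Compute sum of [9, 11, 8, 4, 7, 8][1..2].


Prefix sums: [0, 9, 20, 28, 32, 39, 47]
Sum[1..2] = prefix[3] - prefix[1] = 28 - 9 = 19


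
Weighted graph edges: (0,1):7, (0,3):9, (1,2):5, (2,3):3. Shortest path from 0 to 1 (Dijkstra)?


Dijkstra from 0:
Distances: {0: 0, 1: 7, 2: 12, 3: 9}
Shortest distance to 1 = 7, path = [0, 1]


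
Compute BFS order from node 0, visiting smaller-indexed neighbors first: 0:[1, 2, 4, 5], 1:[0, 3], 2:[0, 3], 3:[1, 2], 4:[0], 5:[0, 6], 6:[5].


BFS queue: start with [0]
Visit order: [0, 1, 2, 4, 5, 3, 6]


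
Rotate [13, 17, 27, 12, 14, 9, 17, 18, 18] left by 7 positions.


Left rotate by 7: [18, 18, 13, 17, 27, 12, 14, 9, 17]


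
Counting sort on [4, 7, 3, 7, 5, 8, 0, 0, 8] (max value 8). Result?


Count array: [2, 0, 0, 1, 1, 1, 0, 2, 2]
Reconstruct: [0, 0, 3, 4, 5, 7, 7, 8, 8]


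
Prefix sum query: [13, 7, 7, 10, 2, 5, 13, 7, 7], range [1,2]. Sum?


Prefix sums: [0, 13, 20, 27, 37, 39, 44, 57, 64, 71]
Sum[1..2] = prefix[3] - prefix[1] = 27 - 13 = 14


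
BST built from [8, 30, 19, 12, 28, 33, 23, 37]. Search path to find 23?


BST root = 8
Search for 23: compare at each node
Path: [8, 30, 19, 28, 23]


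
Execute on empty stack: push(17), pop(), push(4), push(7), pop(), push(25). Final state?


push(17) -> [17]
pop() returns 17 -> []
push(4) -> [4]
push(7) -> [4, 7]
pop() returns 7 -> [4]
push(25) -> [4, 25]
Final stack (bottom to top): [4, 25]


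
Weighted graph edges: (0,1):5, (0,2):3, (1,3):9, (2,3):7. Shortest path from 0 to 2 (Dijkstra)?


Dijkstra from 0:
Distances: {0: 0, 1: 5, 2: 3, 3: 10}
Shortest distance to 2 = 3, path = [0, 2]


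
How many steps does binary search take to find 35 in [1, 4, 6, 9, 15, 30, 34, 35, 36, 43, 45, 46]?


Search for 35:
[0,11] mid=5 arr[5]=30
[6,11] mid=8 arr[8]=36
[6,7] mid=6 arr[6]=34
[7,7] mid=7 arr[7]=35
Total: 4 comparisons


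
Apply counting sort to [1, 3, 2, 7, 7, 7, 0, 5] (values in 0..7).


Count array: [1, 1, 1, 1, 0, 1, 0, 3]
Reconstruct: [0, 1, 2, 3, 5, 7, 7, 7]


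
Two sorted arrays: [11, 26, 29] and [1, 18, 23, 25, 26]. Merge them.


Compare heads, take smaller each step.
Merged: [1, 11, 18, 23, 25, 26, 26, 29]


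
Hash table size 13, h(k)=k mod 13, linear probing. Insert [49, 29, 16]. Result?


Insertions: 49->slot 10; 29->slot 3; 16->slot 4
Table: [None, None, None, 29, 16, None, None, None, None, None, 49, None, None]


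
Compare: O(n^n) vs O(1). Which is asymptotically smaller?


constant grows slower than n^n
O(1) is asymptotically smaller; O(n^n) grows faster


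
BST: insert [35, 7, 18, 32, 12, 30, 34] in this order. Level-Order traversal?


Root = 35; build tree by BST insertion.
Level-Order traversal: [35, 7, 18, 12, 32, 30, 34]


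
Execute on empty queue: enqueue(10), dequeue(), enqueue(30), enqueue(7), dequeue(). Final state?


enqueue(10) -> [10]
dequeue() returns 10 -> []
enqueue(30) -> [30]
enqueue(7) -> [30, 7]
dequeue() returns 30 -> [7]
Final queue (front to back): [7]


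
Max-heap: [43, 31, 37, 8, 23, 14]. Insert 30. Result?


Append 30: [43, 31, 37, 8, 23, 14, 30]
Bubble up: no swaps needed
Result: [43, 31, 37, 8, 23, 14, 30]


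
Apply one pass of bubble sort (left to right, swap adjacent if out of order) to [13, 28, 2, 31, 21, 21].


After one pass: [13, 2, 28, 21, 21, 31]


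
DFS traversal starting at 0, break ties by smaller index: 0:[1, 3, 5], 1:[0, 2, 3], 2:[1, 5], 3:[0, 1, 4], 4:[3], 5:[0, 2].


DFS stack-based: start with [0]
Visit order: [0, 1, 2, 5, 3, 4]


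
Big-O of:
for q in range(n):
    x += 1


Per nesting level: O(n) = O(n)
Complexity: O(n)


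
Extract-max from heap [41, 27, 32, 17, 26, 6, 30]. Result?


Max = 41
Replace root with last, heapify down
Resulting heap: [32, 27, 30, 17, 26, 6]


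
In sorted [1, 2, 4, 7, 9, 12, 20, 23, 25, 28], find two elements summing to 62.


Two pointers: lo=0, hi=9
No pair sums to 62


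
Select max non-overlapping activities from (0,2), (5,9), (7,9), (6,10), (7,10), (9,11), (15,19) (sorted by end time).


Greedy: pick earliest-ending, then skip overlaps.
Selected (4 activities): [(0, 2), (5, 9), (9, 11), (15, 19)]


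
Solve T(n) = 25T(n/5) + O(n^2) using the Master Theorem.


a=25, b=5, c=2. log_5(25)=2 = c=2. Case 2: O(n^c log n) = O(n^2 log n)
Complexity: O(n^2 log n)


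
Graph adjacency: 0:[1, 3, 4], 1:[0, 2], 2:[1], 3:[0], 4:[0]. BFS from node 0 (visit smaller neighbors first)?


BFS queue: start with [0]
Visit order: [0, 1, 3, 4, 2]


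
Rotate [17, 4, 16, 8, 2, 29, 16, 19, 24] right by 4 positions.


Right rotate by 4: [29, 16, 19, 24, 17, 4, 16, 8, 2]


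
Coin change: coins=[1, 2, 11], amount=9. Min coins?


dp[0]=0; dp[i]=1+min(dp[i-c] for c in coins)
...dp[4]=2, dp[5]=3, dp[6]=3, dp[7]=4, dp[8]=4, dp[9]=5
Minimum coins for 9 = 5


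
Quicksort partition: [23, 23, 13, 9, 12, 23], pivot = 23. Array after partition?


Elements <= 23 go left of pivot.
Result: [23, 23, 13, 9, 12, 23], pivot at index 5


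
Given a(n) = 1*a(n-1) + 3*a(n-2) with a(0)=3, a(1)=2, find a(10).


Build bottom-up:
...a(8)=1307, a(9)=2969, a(10)=1*2969+3*1307=6890


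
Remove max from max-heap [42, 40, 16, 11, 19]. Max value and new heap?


Max = 42
Replace root with last, heapify down
Resulting heap: [40, 19, 16, 11]


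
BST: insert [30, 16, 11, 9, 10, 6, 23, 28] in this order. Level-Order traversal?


Root = 30; build tree by BST insertion.
Level-Order traversal: [30, 16, 11, 23, 9, 28, 6, 10]


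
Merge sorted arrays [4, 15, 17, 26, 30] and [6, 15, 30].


Compare heads, take smaller each step.
Merged: [4, 6, 15, 15, 17, 26, 30, 30]


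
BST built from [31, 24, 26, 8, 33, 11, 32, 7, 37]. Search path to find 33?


BST root = 31
Search for 33: compare at each node
Path: [31, 33]


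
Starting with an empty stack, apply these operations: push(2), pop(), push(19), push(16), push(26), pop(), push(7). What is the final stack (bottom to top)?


push(2) -> [2]
pop() returns 2 -> []
push(19) -> [19]
push(16) -> [19, 16]
push(26) -> [19, 16, 26]
pop() returns 26 -> [19, 16]
push(7) -> [19, 16, 7]
Final stack (bottom to top): [19, 16, 7]


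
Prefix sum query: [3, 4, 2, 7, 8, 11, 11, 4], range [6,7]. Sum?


Prefix sums: [0, 3, 7, 9, 16, 24, 35, 46, 50]
Sum[6..7] = prefix[8] - prefix[6] = 50 - 35 = 15


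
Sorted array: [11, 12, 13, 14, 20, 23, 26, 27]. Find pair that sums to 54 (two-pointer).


Two pointers: lo=0, hi=7
No pair sums to 54


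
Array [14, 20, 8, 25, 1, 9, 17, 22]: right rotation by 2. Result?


Right rotate by 2: [17, 22, 14, 20, 8, 25, 1, 9]


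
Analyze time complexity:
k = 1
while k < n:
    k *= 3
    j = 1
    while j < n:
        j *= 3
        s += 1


Per nesting level: O(log n) * O(log n) = O((log n)^2)
Complexity: O((log n)^2)


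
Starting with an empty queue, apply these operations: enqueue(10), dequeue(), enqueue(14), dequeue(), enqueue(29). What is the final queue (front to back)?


enqueue(10) -> [10]
dequeue() returns 10 -> []
enqueue(14) -> [14]
dequeue() returns 14 -> []
enqueue(29) -> [29]
Final queue (front to back): [29]


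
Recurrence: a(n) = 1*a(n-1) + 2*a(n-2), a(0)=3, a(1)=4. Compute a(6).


Build bottom-up:
...a(4)=38, a(5)=74, a(6)=1*74+2*38=150


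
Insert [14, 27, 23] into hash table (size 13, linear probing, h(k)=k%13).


Insertions: 14->slot 1; 27->slot 2; 23->slot 10
Table: [None, 14, 27, None, None, None, None, None, None, None, 23, None, None]


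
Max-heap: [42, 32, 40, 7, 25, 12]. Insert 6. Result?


Append 6: [42, 32, 40, 7, 25, 12, 6]
Bubble up: no swaps needed
Result: [42, 32, 40, 7, 25, 12, 6]


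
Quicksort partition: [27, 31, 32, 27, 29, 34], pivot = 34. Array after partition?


Elements <= 34 go left of pivot.
Result: [27, 31, 32, 27, 29, 34], pivot at index 5


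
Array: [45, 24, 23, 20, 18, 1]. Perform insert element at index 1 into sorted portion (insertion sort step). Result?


After one pass: [24, 45, 23, 20, 18, 1]


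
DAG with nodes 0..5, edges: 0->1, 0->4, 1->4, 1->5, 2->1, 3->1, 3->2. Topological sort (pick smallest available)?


Kahn's algorithm, process smallest node first
Order: [0, 3, 2, 1, 4, 5]


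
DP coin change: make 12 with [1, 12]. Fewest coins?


dp[0]=0; dp[i]=1+min(dp[i-c] for c in coins)
...dp[7]=7, dp[8]=8, dp[9]=9, dp[10]=10, dp[11]=11, dp[12]=1
Minimum coins for 12 = 1


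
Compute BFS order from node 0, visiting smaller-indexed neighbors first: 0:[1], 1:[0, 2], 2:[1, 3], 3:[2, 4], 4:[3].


BFS queue: start with [0]
Visit order: [0, 1, 2, 3, 4]


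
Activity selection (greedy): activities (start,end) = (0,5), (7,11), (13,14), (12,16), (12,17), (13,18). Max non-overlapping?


Greedy: pick earliest-ending, then skip overlaps.
Selected (3 activities): [(0, 5), (7, 11), (13, 14)]


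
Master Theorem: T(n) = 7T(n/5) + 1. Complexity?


a=7, b=5, c=0. log_5(7)=1.209 > c=0. Case 1: O(n^log_b(a)) = O(n^1.209)
Complexity: O(n^1.209)


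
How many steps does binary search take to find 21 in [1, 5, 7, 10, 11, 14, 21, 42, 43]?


Search for 21:
[0,8] mid=4 arr[4]=11
[5,8] mid=6 arr[6]=21
Total: 2 comparisons


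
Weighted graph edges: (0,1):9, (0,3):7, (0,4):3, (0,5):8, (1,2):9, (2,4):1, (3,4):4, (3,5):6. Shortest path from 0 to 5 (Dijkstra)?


Dijkstra from 0:
Distances: {0: 0, 1: 9, 2: 4, 3: 7, 4: 3, 5: 8}
Shortest distance to 5 = 8, path = [0, 5]


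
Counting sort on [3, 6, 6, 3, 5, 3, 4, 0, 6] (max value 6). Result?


Count array: [1, 0, 0, 3, 1, 1, 3]
Reconstruct: [0, 3, 3, 3, 4, 5, 6, 6, 6]


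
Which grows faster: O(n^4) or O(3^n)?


quartic grows slower than exponential (base 3)
O(n^4) is asymptotically smaller; O(3^n) grows faster


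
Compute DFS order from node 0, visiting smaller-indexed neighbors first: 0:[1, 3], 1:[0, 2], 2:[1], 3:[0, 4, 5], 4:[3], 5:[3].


DFS stack-based: start with [0]
Visit order: [0, 1, 2, 3, 4, 5]


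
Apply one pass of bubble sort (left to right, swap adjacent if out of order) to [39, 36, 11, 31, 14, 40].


After one pass: [36, 11, 31, 14, 39, 40]


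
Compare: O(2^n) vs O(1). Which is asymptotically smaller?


constant grows slower than exponential
O(1) is asymptotically smaller; O(2^n) grows faster


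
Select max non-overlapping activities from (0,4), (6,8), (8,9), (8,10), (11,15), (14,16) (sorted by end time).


Greedy: pick earliest-ending, then skip overlaps.
Selected (4 activities): [(0, 4), (6, 8), (8, 9), (11, 15)]


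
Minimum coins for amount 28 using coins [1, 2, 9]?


dp[0]=0; dp[i]=1+min(dp[i-c] for c in coins)
...dp[23]=5, dp[24]=5, dp[25]=6, dp[26]=6, dp[27]=3, dp[28]=4
Minimum coins for 28 = 4


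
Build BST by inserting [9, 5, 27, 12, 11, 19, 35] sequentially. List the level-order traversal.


Root = 9; build tree by BST insertion.
Level-Order traversal: [9, 5, 27, 12, 35, 11, 19]


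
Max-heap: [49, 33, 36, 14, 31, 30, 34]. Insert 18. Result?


Append 18: [49, 33, 36, 14, 31, 30, 34, 18]
Bubble up: swap idx 7(18) with idx 3(14)
Result: [49, 33, 36, 18, 31, 30, 34, 14]


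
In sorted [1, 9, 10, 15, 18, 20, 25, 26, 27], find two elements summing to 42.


Two pointers: lo=0, hi=8
Found pair: (15, 27) summing to 42


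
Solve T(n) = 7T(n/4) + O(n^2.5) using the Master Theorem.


a=7, b=4, c=2.5. log_4(7)=1.404 < c=2.5. Case 3: O(n^c) = O(n^2.500)
Complexity: O(n^2.500)


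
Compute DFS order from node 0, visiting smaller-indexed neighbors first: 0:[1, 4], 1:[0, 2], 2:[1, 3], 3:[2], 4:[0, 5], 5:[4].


DFS stack-based: start with [0]
Visit order: [0, 1, 2, 3, 4, 5]


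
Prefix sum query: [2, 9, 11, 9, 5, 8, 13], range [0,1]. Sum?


Prefix sums: [0, 2, 11, 22, 31, 36, 44, 57]
Sum[0..1] = prefix[2] - prefix[0] = 11 - 0 = 11


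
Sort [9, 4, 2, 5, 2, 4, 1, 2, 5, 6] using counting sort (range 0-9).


Count array: [0, 1, 3, 0, 2, 2, 1, 0, 0, 1]
Reconstruct: [1, 2, 2, 2, 4, 4, 5, 5, 6, 9]


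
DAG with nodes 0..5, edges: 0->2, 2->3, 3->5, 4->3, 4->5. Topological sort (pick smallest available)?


Kahn's algorithm, process smallest node first
Order: [0, 1, 2, 4, 3, 5]


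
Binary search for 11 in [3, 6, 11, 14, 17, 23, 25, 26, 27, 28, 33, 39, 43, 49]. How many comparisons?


Search for 11:
[0,13] mid=6 arr[6]=25
[0,5] mid=2 arr[2]=11
Total: 2 comparisons


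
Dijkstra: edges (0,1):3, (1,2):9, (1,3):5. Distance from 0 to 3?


Dijkstra from 0:
Distances: {0: 0, 1: 3, 2: 12, 3: 8}
Shortest distance to 3 = 8, path = [0, 1, 3]


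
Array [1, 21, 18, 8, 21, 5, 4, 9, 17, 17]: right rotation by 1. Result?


Right rotate by 1: [17, 1, 21, 18, 8, 21, 5, 4, 9, 17]


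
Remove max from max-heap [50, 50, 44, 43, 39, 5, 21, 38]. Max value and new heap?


Max = 50
Replace root with last, heapify down
Resulting heap: [50, 43, 44, 38, 39, 5, 21]


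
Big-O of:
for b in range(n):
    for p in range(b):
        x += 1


Per nesting level: O(n) * O(n) [triangular over b] = O(n^2)
Complexity: O(n^2)


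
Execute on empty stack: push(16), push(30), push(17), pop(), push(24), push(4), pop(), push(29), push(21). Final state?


push(16) -> [16]
push(30) -> [16, 30]
push(17) -> [16, 30, 17]
pop() returns 17 -> [16, 30]
push(24) -> [16, 30, 24]
push(4) -> [16, 30, 24, 4]
pop() returns 4 -> [16, 30, 24]
push(29) -> [16, 30, 24, 29]
push(21) -> [16, 30, 24, 29, 21]
Final stack (bottom to top): [16, 30, 24, 29, 21]


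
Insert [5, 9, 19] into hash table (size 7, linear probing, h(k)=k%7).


Insertions: 5->slot 5; 9->slot 2; 19->slot 6
Table: [None, None, 9, None, None, 5, 19]


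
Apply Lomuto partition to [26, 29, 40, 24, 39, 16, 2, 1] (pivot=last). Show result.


Elements <= 1 go left of pivot.
Result: [1, 29, 40, 24, 39, 16, 2, 26], pivot at index 0


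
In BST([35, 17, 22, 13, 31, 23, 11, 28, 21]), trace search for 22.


BST root = 35
Search for 22: compare at each node
Path: [35, 17, 22]


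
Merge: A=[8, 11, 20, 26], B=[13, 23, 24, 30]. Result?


Compare heads, take smaller each step.
Merged: [8, 11, 13, 20, 23, 24, 26, 30]


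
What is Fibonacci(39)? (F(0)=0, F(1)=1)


F(n)=F(n-1)+F(n-2)
...F(37)=24157817, F(38)=39088169, F(39)=63245986


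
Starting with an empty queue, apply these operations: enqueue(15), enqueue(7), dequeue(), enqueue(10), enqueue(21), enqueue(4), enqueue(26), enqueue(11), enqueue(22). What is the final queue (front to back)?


enqueue(15) -> [15]
enqueue(7) -> [15, 7]
dequeue() returns 15 -> [7]
enqueue(10) -> [7, 10]
enqueue(21) -> [7, 10, 21]
enqueue(4) -> [7, 10, 21, 4]
enqueue(26) -> [7, 10, 21, 4, 26]
enqueue(11) -> [7, 10, 21, 4, 26, 11]
enqueue(22) -> [7, 10, 21, 4, 26, 11, 22]
Final queue (front to back): [7, 10, 21, 4, 26, 11, 22]


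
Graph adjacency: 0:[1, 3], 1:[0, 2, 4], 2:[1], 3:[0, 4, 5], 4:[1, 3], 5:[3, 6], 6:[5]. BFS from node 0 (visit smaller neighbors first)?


BFS queue: start with [0]
Visit order: [0, 1, 3, 2, 4, 5, 6]


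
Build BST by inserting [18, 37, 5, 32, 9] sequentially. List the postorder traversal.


Root = 18; build tree by BST insertion.
Postorder traversal: [9, 5, 32, 37, 18]


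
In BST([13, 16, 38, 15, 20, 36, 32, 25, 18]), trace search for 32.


BST root = 13
Search for 32: compare at each node
Path: [13, 16, 38, 20, 36, 32]


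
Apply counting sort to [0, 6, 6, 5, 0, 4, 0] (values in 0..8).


Count array: [3, 0, 0, 0, 1, 1, 2, 0, 0]
Reconstruct: [0, 0, 0, 4, 5, 6, 6]


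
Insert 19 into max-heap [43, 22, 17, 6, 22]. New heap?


Append 19: [43, 22, 17, 6, 22, 19]
Bubble up: swap idx 5(19) with idx 2(17)
Result: [43, 22, 19, 6, 22, 17]


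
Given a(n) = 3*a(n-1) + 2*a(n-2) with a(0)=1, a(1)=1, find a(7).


Build bottom-up:
...a(5)=217, a(6)=773, a(7)=3*773+2*217=2753


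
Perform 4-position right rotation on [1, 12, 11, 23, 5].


Right rotate by 4: [12, 11, 23, 5, 1]


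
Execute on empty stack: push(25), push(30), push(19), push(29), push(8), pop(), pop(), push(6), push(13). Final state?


push(25) -> [25]
push(30) -> [25, 30]
push(19) -> [25, 30, 19]
push(29) -> [25, 30, 19, 29]
push(8) -> [25, 30, 19, 29, 8]
pop() returns 8 -> [25, 30, 19, 29]
pop() returns 29 -> [25, 30, 19]
push(6) -> [25, 30, 19, 6]
push(13) -> [25, 30, 19, 6, 13]
Final stack (bottom to top): [25, 30, 19, 6, 13]


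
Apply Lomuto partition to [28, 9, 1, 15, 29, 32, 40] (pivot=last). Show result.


Elements <= 40 go left of pivot.
Result: [28, 9, 1, 15, 29, 32, 40], pivot at index 6


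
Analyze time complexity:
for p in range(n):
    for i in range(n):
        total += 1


Per nesting level: O(n) * O(n) = O(n^2)
Complexity: O(n^2)


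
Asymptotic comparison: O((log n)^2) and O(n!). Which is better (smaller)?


polylogarithmic grows slower than factorial
O((log n)^2) is asymptotically smaller; O(n!) grows faster


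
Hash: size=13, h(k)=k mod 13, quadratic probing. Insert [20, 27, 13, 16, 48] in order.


Insertions: 20->slot 7; 27->slot 1; 13->slot 0; 16->slot 3; 48->slot 9
Table: [13, 27, None, 16, None, None, None, 20, None, 48, None, None, None]


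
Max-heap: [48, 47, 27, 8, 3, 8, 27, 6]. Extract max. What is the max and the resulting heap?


Max = 48
Replace root with last, heapify down
Resulting heap: [47, 8, 27, 6, 3, 8, 27]


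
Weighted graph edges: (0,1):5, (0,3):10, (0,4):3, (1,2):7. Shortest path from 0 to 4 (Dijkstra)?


Dijkstra from 0:
Distances: {0: 0, 1: 5, 2: 12, 3: 10, 4: 3}
Shortest distance to 4 = 3, path = [0, 4]


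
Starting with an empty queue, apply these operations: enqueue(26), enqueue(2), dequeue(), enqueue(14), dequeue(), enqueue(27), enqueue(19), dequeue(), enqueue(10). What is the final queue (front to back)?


enqueue(26) -> [26]
enqueue(2) -> [26, 2]
dequeue() returns 26 -> [2]
enqueue(14) -> [2, 14]
dequeue() returns 2 -> [14]
enqueue(27) -> [14, 27]
enqueue(19) -> [14, 27, 19]
dequeue() returns 14 -> [27, 19]
enqueue(10) -> [27, 19, 10]
Final queue (front to back): [27, 19, 10]


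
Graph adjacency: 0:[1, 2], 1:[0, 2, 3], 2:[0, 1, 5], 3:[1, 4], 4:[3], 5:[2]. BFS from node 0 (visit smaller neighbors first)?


BFS queue: start with [0]
Visit order: [0, 1, 2, 3, 5, 4]


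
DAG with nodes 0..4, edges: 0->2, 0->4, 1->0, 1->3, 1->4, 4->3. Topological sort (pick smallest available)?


Kahn's algorithm, process smallest node first
Order: [1, 0, 2, 4, 3]


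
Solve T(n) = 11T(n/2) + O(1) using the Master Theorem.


a=11, b=2, c=0. log_2(11)=3.459 > c=0. Case 1: O(n^log_b(a)) = O(n^3.459)
Complexity: O(n^3.459)


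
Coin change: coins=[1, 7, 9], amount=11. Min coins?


dp[0]=0; dp[i]=1+min(dp[i-c] for c in coins)
...dp[6]=6, dp[7]=1, dp[8]=2, dp[9]=1, dp[10]=2, dp[11]=3
Minimum coins for 11 = 3


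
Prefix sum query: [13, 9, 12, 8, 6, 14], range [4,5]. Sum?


Prefix sums: [0, 13, 22, 34, 42, 48, 62]
Sum[4..5] = prefix[6] - prefix[4] = 62 - 42 = 20


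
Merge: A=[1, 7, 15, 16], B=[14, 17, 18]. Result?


Compare heads, take smaller each step.
Merged: [1, 7, 14, 15, 16, 17, 18]


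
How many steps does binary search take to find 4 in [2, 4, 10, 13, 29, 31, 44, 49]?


Search for 4:
[0,7] mid=3 arr[3]=13
[0,2] mid=1 arr[1]=4
Total: 2 comparisons


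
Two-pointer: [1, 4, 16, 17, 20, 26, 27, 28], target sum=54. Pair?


Two pointers: lo=0, hi=7
Found pair: (26, 28) summing to 54


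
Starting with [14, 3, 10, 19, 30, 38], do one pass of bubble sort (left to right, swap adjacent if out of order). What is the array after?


After one pass: [3, 10, 14, 19, 30, 38]


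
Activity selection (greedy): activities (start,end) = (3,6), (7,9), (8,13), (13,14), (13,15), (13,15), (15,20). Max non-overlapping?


Greedy: pick earliest-ending, then skip overlaps.
Selected (4 activities): [(3, 6), (7, 9), (13, 14), (15, 20)]


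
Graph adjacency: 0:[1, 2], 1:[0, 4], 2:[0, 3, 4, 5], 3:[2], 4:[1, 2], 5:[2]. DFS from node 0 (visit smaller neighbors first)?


DFS stack-based: start with [0]
Visit order: [0, 1, 4, 2, 3, 5]


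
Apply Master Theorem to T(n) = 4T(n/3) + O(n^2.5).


a=4, b=3, c=2.5. log_3(4)=1.262 < c=2.5. Case 3: O(n^c) = O(n^2.500)
Complexity: O(n^2.500)


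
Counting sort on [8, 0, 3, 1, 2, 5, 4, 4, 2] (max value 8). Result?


Count array: [1, 1, 2, 1, 2, 1, 0, 0, 1]
Reconstruct: [0, 1, 2, 2, 3, 4, 4, 5, 8]


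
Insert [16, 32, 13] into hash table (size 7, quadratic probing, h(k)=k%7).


Insertions: 16->slot 2; 32->slot 4; 13->slot 6
Table: [None, None, 16, None, 32, None, 13]


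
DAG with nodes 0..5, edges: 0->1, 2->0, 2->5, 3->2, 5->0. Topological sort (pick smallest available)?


Kahn's algorithm, process smallest node first
Order: [3, 2, 4, 5, 0, 1]


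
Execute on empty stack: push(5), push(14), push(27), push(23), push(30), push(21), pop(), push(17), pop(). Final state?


push(5) -> [5]
push(14) -> [5, 14]
push(27) -> [5, 14, 27]
push(23) -> [5, 14, 27, 23]
push(30) -> [5, 14, 27, 23, 30]
push(21) -> [5, 14, 27, 23, 30, 21]
pop() returns 21 -> [5, 14, 27, 23, 30]
push(17) -> [5, 14, 27, 23, 30, 17]
pop() returns 17 -> [5, 14, 27, 23, 30]
Final stack (bottom to top): [5, 14, 27, 23, 30]


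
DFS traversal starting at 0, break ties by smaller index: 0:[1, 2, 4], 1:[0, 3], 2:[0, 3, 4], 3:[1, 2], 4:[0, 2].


DFS stack-based: start with [0]
Visit order: [0, 1, 3, 2, 4]


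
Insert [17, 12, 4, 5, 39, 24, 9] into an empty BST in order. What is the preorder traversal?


Root = 17; build tree by BST insertion.
Preorder traversal: [17, 12, 4, 5, 9, 39, 24]


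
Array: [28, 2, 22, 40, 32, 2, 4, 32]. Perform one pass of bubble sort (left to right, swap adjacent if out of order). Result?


After one pass: [2, 22, 28, 32, 2, 4, 32, 40]


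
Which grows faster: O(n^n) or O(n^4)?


quartic grows slower than n^n
O(n^4) is asymptotically smaller; O(n^n) grows faster


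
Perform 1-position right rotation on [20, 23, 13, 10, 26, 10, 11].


Right rotate by 1: [11, 20, 23, 13, 10, 26, 10]


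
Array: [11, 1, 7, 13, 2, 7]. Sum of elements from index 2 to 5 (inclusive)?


Prefix sums: [0, 11, 12, 19, 32, 34, 41]
Sum[2..5] = prefix[6] - prefix[2] = 41 - 12 = 29


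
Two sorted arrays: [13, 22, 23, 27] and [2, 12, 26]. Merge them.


Compare heads, take smaller each step.
Merged: [2, 12, 13, 22, 23, 26, 27]


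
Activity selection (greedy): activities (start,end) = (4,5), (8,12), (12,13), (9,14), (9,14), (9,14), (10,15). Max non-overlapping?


Greedy: pick earliest-ending, then skip overlaps.
Selected (3 activities): [(4, 5), (8, 12), (12, 13)]


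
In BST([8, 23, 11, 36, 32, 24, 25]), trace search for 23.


BST root = 8
Search for 23: compare at each node
Path: [8, 23]


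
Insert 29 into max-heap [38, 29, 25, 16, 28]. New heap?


Append 29: [38, 29, 25, 16, 28, 29]
Bubble up: swap idx 5(29) with idx 2(25)
Result: [38, 29, 29, 16, 28, 25]


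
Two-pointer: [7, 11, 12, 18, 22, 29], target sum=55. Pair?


Two pointers: lo=0, hi=5
No pair sums to 55


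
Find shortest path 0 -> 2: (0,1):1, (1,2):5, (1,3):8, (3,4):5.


Dijkstra from 0:
Distances: {0: 0, 1: 1, 2: 6, 3: 9, 4: 14}
Shortest distance to 2 = 6, path = [0, 1, 2]


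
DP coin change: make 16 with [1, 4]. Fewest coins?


dp[0]=0; dp[i]=1+min(dp[i-c] for c in coins)
...dp[11]=5, dp[12]=3, dp[13]=4, dp[14]=5, dp[15]=6, dp[16]=4
Minimum coins for 16 = 4


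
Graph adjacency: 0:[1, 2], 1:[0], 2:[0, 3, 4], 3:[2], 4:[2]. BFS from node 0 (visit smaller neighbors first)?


BFS queue: start with [0]
Visit order: [0, 1, 2, 3, 4]


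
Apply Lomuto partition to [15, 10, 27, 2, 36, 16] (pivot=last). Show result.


Elements <= 16 go left of pivot.
Result: [15, 10, 2, 16, 36, 27], pivot at index 3


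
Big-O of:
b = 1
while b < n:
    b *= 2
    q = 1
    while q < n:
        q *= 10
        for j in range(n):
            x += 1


Per nesting level: O(log n) * O(log n) * O(n) = O(n (log n)^2)
Complexity: O(n (log n)^2)


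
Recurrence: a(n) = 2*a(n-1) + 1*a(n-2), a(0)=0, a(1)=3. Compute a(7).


Build bottom-up:
...a(5)=87, a(6)=210, a(7)=2*210+1*87=507


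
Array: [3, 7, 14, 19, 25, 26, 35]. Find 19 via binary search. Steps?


Search for 19:
[0,6] mid=3 arr[3]=19
Total: 1 comparisons


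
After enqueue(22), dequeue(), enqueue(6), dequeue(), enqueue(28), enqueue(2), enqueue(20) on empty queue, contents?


enqueue(22) -> [22]
dequeue() returns 22 -> []
enqueue(6) -> [6]
dequeue() returns 6 -> []
enqueue(28) -> [28]
enqueue(2) -> [28, 2]
enqueue(20) -> [28, 2, 20]
Final queue (front to back): [28, 2, 20]


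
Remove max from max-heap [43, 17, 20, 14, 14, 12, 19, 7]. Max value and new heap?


Max = 43
Replace root with last, heapify down
Resulting heap: [20, 17, 19, 14, 14, 12, 7]


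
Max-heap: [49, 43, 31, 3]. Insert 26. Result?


Append 26: [49, 43, 31, 3, 26]
Bubble up: no swaps needed
Result: [49, 43, 31, 3, 26]


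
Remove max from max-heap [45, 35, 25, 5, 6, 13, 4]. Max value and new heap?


Max = 45
Replace root with last, heapify down
Resulting heap: [35, 6, 25, 5, 4, 13]


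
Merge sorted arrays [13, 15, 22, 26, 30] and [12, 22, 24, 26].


Compare heads, take smaller each step.
Merged: [12, 13, 15, 22, 22, 24, 26, 26, 30]


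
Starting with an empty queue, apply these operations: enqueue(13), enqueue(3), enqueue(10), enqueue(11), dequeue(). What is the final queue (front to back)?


enqueue(13) -> [13]
enqueue(3) -> [13, 3]
enqueue(10) -> [13, 3, 10]
enqueue(11) -> [13, 3, 10, 11]
dequeue() returns 13 -> [3, 10, 11]
Final queue (front to back): [3, 10, 11]


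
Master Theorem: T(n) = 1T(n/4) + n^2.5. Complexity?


a=1, b=4, c=2.5. log_4(1)=0 < c=2.5. Case 3: O(n^c) = O(n^2.500)
Complexity: O(n^2.500)


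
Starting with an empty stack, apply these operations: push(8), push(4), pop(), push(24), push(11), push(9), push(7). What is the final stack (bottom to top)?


push(8) -> [8]
push(4) -> [8, 4]
pop() returns 4 -> [8]
push(24) -> [8, 24]
push(11) -> [8, 24, 11]
push(9) -> [8, 24, 11, 9]
push(7) -> [8, 24, 11, 9, 7]
Final stack (bottom to top): [8, 24, 11, 9, 7]


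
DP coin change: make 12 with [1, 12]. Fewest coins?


dp[0]=0; dp[i]=1+min(dp[i-c] for c in coins)
...dp[7]=7, dp[8]=8, dp[9]=9, dp[10]=10, dp[11]=11, dp[12]=1
Minimum coins for 12 = 1


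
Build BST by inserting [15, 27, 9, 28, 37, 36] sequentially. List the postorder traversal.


Root = 15; build tree by BST insertion.
Postorder traversal: [9, 36, 37, 28, 27, 15]


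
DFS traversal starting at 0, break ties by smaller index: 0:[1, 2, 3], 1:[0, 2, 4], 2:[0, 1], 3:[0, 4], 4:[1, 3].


DFS stack-based: start with [0]
Visit order: [0, 1, 2, 4, 3]


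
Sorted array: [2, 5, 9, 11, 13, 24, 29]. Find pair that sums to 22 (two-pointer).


Two pointers: lo=0, hi=6
Found pair: (9, 13) summing to 22


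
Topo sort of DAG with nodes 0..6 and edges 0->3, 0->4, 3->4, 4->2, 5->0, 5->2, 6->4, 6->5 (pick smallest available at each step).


Kahn's algorithm, process smallest node first
Order: [1, 6, 5, 0, 3, 4, 2]


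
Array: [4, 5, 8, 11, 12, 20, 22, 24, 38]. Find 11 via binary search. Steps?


Search for 11:
[0,8] mid=4 arr[4]=12
[0,3] mid=1 arr[1]=5
[2,3] mid=2 arr[2]=8
[3,3] mid=3 arr[3]=11
Total: 4 comparisons


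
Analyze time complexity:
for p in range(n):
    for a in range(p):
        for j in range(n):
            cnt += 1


Per nesting level: O(n) * O(n) [triangular over p] * O(n) = O(n^3)
Complexity: O(n^3)


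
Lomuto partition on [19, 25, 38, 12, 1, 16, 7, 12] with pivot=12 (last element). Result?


Elements <= 12 go left of pivot.
Result: [12, 1, 7, 12, 25, 16, 38, 19], pivot at index 3


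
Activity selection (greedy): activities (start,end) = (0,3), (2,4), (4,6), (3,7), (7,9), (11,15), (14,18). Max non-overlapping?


Greedy: pick earliest-ending, then skip overlaps.
Selected (4 activities): [(0, 3), (4, 6), (7, 9), (11, 15)]


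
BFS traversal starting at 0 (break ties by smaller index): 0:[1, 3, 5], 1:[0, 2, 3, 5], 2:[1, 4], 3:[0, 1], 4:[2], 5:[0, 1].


BFS queue: start with [0]
Visit order: [0, 1, 3, 5, 2, 4]


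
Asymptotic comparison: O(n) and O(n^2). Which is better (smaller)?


linear grows slower than quadratic
O(n) is asymptotically smaller; O(n^2) grows faster


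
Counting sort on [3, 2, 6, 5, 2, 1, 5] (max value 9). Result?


Count array: [0, 1, 2, 1, 0, 2, 1, 0, 0, 0]
Reconstruct: [1, 2, 2, 3, 5, 5, 6]


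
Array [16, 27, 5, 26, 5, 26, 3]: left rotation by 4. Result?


Left rotate by 4: [5, 26, 3, 16, 27, 5, 26]


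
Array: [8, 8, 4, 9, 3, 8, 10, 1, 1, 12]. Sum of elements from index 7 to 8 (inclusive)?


Prefix sums: [0, 8, 16, 20, 29, 32, 40, 50, 51, 52, 64]
Sum[7..8] = prefix[9] - prefix[7] = 52 - 50 = 2


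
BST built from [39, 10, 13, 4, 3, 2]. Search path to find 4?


BST root = 39
Search for 4: compare at each node
Path: [39, 10, 4]


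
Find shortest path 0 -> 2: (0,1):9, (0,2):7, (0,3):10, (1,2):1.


Dijkstra from 0:
Distances: {0: 0, 1: 8, 2: 7, 3: 10}
Shortest distance to 2 = 7, path = [0, 2]


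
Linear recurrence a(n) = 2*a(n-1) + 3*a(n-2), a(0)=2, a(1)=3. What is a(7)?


Build bottom-up:
...a(5)=303, a(6)=912, a(7)=2*912+3*303=2733


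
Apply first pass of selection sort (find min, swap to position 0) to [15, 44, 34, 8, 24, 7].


After one pass: [7, 44, 34, 8, 24, 15]


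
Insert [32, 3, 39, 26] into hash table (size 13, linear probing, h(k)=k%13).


Insertions: 32->slot 6; 3->slot 3; 39->slot 0; 26->slot 1
Table: [39, 26, None, 3, None, None, 32, None, None, None, None, None, None]


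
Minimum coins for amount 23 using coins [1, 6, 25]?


dp[0]=0; dp[i]=1+min(dp[i-c] for c in coins)
...dp[18]=3, dp[19]=4, dp[20]=5, dp[21]=6, dp[22]=7, dp[23]=8
Minimum coins for 23 = 8


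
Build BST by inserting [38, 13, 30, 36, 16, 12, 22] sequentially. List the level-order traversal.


Root = 38; build tree by BST insertion.
Level-Order traversal: [38, 13, 12, 30, 16, 36, 22]


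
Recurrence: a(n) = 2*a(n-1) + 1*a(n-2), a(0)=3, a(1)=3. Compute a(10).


Build bottom-up:
...a(8)=1731, a(9)=4179, a(10)=2*4179+1*1731=10089


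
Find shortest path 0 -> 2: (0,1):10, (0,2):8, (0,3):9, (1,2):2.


Dijkstra from 0:
Distances: {0: 0, 1: 10, 2: 8, 3: 9}
Shortest distance to 2 = 8, path = [0, 2]


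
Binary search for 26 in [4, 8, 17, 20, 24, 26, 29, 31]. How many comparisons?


Search for 26:
[0,7] mid=3 arr[3]=20
[4,7] mid=5 arr[5]=26
Total: 2 comparisons


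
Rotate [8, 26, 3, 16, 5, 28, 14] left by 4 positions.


Left rotate by 4: [5, 28, 14, 8, 26, 3, 16]


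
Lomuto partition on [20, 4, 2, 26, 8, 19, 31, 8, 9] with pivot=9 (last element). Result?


Elements <= 9 go left of pivot.
Result: [4, 2, 8, 8, 9, 19, 31, 26, 20], pivot at index 4


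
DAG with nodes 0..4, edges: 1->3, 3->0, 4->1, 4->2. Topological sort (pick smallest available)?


Kahn's algorithm, process smallest node first
Order: [4, 1, 2, 3, 0]


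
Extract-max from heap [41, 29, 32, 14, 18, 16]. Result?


Max = 41
Replace root with last, heapify down
Resulting heap: [32, 29, 16, 14, 18]


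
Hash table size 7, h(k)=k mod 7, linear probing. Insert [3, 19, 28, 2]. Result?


Insertions: 3->slot 3; 19->slot 5; 28->slot 0; 2->slot 2
Table: [28, None, 2, 3, None, 19, None]


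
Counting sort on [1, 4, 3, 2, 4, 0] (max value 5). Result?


Count array: [1, 1, 1, 1, 2, 0]
Reconstruct: [0, 1, 2, 3, 4, 4]


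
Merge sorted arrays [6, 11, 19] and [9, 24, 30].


Compare heads, take smaller each step.
Merged: [6, 9, 11, 19, 24, 30]


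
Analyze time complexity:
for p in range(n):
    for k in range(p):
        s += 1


Per nesting level: O(n) * O(n) [triangular over p] = O(n^2)
Complexity: O(n^2)


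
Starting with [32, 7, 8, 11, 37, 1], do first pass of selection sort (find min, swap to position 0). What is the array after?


After one pass: [1, 7, 8, 11, 37, 32]


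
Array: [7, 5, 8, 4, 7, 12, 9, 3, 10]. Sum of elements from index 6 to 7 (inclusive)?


Prefix sums: [0, 7, 12, 20, 24, 31, 43, 52, 55, 65]
Sum[6..7] = prefix[8] - prefix[6] = 55 - 43 = 12


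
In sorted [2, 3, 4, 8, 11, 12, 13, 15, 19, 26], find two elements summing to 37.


Two pointers: lo=0, hi=9
Found pair: (11, 26) summing to 37


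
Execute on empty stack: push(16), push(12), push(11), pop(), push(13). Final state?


push(16) -> [16]
push(12) -> [16, 12]
push(11) -> [16, 12, 11]
pop() returns 11 -> [16, 12]
push(13) -> [16, 12, 13]
Final stack (bottom to top): [16, 12, 13]


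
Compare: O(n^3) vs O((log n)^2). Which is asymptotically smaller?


polylogarithmic grows slower than cubic
O((log n)^2) is asymptotically smaller; O(n^3) grows faster


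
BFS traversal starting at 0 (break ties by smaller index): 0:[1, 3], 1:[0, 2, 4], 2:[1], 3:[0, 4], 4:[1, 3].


BFS queue: start with [0]
Visit order: [0, 1, 3, 2, 4]


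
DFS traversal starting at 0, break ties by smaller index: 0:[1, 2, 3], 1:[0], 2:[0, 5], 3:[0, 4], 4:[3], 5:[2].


DFS stack-based: start with [0]
Visit order: [0, 1, 2, 5, 3, 4]


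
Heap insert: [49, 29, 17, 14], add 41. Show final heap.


Append 41: [49, 29, 17, 14, 41]
Bubble up: swap idx 4(41) with idx 1(29)
Result: [49, 41, 17, 14, 29]


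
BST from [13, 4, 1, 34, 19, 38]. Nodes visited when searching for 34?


BST root = 13
Search for 34: compare at each node
Path: [13, 34]


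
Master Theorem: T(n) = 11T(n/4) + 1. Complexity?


a=11, b=4, c=0. log_4(11)=1.730 > c=0. Case 1: O(n^log_b(a)) = O(n^1.730)
Complexity: O(n^1.730)


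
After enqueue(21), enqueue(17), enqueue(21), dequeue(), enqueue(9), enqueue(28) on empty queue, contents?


enqueue(21) -> [21]
enqueue(17) -> [21, 17]
enqueue(21) -> [21, 17, 21]
dequeue() returns 21 -> [17, 21]
enqueue(9) -> [17, 21, 9]
enqueue(28) -> [17, 21, 9, 28]
Final queue (front to back): [17, 21, 9, 28]


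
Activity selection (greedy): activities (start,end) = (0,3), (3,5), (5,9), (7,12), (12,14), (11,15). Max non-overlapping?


Greedy: pick earliest-ending, then skip overlaps.
Selected (4 activities): [(0, 3), (3, 5), (5, 9), (12, 14)]


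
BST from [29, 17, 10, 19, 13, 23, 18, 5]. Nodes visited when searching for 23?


BST root = 29
Search for 23: compare at each node
Path: [29, 17, 19, 23]


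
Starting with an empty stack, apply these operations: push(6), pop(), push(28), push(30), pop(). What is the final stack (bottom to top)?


push(6) -> [6]
pop() returns 6 -> []
push(28) -> [28]
push(30) -> [28, 30]
pop() returns 30 -> [28]
Final stack (bottom to top): [28]


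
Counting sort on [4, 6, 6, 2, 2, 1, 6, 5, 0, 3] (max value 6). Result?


Count array: [1, 1, 2, 1, 1, 1, 3]
Reconstruct: [0, 1, 2, 2, 3, 4, 5, 6, 6, 6]


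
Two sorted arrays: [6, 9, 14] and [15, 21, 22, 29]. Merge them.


Compare heads, take smaller each step.
Merged: [6, 9, 14, 15, 21, 22, 29]


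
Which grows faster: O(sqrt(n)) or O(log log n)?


double-logarithmic grows slower than sublinear
O(log log n) is asymptotically smaller; O(sqrt(n)) grows faster


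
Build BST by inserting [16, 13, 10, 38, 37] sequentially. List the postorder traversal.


Root = 16; build tree by BST insertion.
Postorder traversal: [10, 13, 37, 38, 16]


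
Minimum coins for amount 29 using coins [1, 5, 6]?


dp[0]=0; dp[i]=1+min(dp[i-c] for c in coins)
...dp[24]=4, dp[25]=5, dp[26]=5, dp[27]=5, dp[28]=5, dp[29]=5
Minimum coins for 29 = 5


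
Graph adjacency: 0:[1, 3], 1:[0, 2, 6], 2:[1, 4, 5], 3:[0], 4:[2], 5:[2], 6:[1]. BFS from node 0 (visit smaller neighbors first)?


BFS queue: start with [0]
Visit order: [0, 1, 3, 2, 6, 4, 5]


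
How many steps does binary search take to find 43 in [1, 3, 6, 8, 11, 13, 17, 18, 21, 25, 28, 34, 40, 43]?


Search for 43:
[0,13] mid=6 arr[6]=17
[7,13] mid=10 arr[10]=28
[11,13] mid=12 arr[12]=40
[13,13] mid=13 arr[13]=43
Total: 4 comparisons


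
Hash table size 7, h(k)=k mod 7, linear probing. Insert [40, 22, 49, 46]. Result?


Insertions: 40->slot 5; 22->slot 1; 49->slot 0; 46->slot 4
Table: [49, 22, None, None, 46, 40, None]


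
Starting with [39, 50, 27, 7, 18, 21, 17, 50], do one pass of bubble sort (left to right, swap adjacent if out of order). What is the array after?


After one pass: [39, 27, 7, 18, 21, 17, 50, 50]


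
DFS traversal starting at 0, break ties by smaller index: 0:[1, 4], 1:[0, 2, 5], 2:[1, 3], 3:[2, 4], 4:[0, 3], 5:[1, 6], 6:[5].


DFS stack-based: start with [0]
Visit order: [0, 1, 2, 3, 4, 5, 6]


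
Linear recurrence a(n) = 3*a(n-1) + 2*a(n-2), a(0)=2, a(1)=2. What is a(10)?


Build bottom-up:
...a(8)=19610, a(9)=69842, a(10)=3*69842+2*19610=248746


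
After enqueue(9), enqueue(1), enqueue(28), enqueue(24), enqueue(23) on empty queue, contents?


enqueue(9) -> [9]
enqueue(1) -> [9, 1]
enqueue(28) -> [9, 1, 28]
enqueue(24) -> [9, 1, 28, 24]
enqueue(23) -> [9, 1, 28, 24, 23]
Final queue (front to back): [9, 1, 28, 24, 23]


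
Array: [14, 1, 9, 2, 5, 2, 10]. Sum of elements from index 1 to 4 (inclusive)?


Prefix sums: [0, 14, 15, 24, 26, 31, 33, 43]
Sum[1..4] = prefix[5] - prefix[1] = 31 - 14 = 17


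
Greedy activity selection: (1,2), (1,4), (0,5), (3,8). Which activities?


Greedy: pick earliest-ending, then skip overlaps.
Selected (2 activities): [(1, 2), (3, 8)]


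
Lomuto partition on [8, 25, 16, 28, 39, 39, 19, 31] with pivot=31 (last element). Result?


Elements <= 31 go left of pivot.
Result: [8, 25, 16, 28, 19, 31, 39, 39], pivot at index 5


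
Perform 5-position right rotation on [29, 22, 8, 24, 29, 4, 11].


Right rotate by 5: [8, 24, 29, 4, 11, 29, 22]


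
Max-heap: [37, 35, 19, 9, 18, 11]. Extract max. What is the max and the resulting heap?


Max = 37
Replace root with last, heapify down
Resulting heap: [35, 18, 19, 9, 11]


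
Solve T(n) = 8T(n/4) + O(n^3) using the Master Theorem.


a=8, b=4, c=3. log_4(8)=1.5 < c=3. Case 3: O(n^c) = O(n^3)
Complexity: O(n^3)
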